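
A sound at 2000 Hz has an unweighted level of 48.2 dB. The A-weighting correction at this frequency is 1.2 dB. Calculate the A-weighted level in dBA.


Given values:
  SPL = 48.2 dB
  A-weighting at 2000 Hz = 1.2 dB
Formula: L_A = SPL + A_weight
L_A = 48.2 + (1.2)
L_A = 49.4

49.4 dBA


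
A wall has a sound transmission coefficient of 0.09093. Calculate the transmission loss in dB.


Given values:
  tau = 0.09093
Formula: TL = 10 * log10(1 / tau)
Compute 1 / tau = 1 / 0.09093 = 10.9975
Compute log10(10.9975) = 1.041294
TL = 10 * 1.041294 = 10.41

10.41 dB


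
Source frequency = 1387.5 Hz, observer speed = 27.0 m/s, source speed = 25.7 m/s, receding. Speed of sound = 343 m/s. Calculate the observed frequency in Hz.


Given values:
  f_s = 1387.5 Hz, v_o = 27.0 m/s, v_s = 25.7 m/s
  Direction: receding
Formula: f_o = f_s * (c - v_o) / (c + v_s)
Numerator: c - v_o = 343 - 27.0 = 316.0
Denominator: c + v_s = 343 + 25.7 = 368.7
f_o = 1387.5 * 316.0 / 368.7 = 1189.18

1189.18 Hz


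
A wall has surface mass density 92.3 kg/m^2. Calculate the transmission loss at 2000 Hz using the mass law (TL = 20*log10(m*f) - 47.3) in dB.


Given values:
  m = 92.3 kg/m^2, f = 2000 Hz
Formula: TL = 20 * log10(m * f) - 47.3
Compute m * f = 92.3 * 2000 = 184600.0
Compute log10(184600.0) = 5.266232
Compute 20 * 5.266232 = 105.3246
TL = 105.3246 - 47.3 = 58.02

58.02 dB


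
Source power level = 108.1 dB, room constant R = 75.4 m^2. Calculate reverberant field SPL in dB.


Given values:
  Lw = 108.1 dB, R = 75.4 m^2
Formula: SPL = Lw + 10 * log10(4 / R)
Compute 4 / R = 4 / 75.4 = 0.05305
Compute 10 * log10(0.05305) = -12.7531
SPL = 108.1 + (-12.7531) = 95.35

95.35 dB


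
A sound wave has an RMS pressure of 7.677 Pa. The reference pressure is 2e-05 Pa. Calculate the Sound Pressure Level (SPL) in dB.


Given values:
  p = 7.677 Pa
  p_ref = 2e-05 Pa
Formula: SPL = 20 * log10(p / p_ref)
Compute ratio: p / p_ref = 7.677 / 2e-05 = 383850
Compute log10: log10(383850) = 5.584162
Multiply: SPL = 20 * 5.584162 = 111.68

111.68 dB


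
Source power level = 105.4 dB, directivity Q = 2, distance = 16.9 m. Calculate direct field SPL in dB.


Given values:
  Lw = 105.4 dB, Q = 2, r = 16.9 m
Formula: SPL = Lw + 10 * log10(Q / (4 * pi * r^2))
Compute 4 * pi * r^2 = 4 * pi * 16.9^2 = 3589.0811
Compute Q / denom = 2 / 3589.0811 = 0.00055725
Compute 10 * log10(0.00055725) = -32.5395
SPL = 105.4 + (-32.5395) = 72.86

72.86 dB


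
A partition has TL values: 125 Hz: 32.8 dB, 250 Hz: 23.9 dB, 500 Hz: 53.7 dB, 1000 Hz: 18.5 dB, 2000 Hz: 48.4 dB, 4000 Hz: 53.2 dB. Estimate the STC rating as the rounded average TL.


Given TL values at each frequency:
  125 Hz: 32.8 dB
  250 Hz: 23.9 dB
  500 Hz: 53.7 dB
  1000 Hz: 18.5 dB
  2000 Hz: 48.4 dB
  4000 Hz: 53.2 dB
Formula: STC ~ round(average of TL values)
Sum = 32.8 + 23.9 + 53.7 + 18.5 + 48.4 + 53.2 = 230.5
Average = 230.5 / 6 = 38.42
Rounded: 38

38


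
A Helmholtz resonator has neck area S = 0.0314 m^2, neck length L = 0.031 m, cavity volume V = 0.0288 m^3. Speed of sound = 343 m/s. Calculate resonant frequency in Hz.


Given values:
  S = 0.0314 m^2, L = 0.031 m, V = 0.0288 m^3, c = 343 m/s
Formula: f = (c / (2*pi)) * sqrt(S / (V * L))
Compute V * L = 0.0288 * 0.031 = 0.0008928
Compute S / (V * L) = 0.0314 / 0.0008928 = 35.1703
Compute sqrt(35.1703) = 5.930455
Compute c / (2*pi) = 343 / 6.283185 = 54.590148
f = 54.590148 * 5.930455 = 323.74

323.74 Hz


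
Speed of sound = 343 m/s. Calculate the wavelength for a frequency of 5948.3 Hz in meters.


Given values:
  c = 343 m/s, f = 5948.3 Hz
Formula: lambda = c / f
lambda = 343 / 5948.3
lambda = 0.0577

0.0577 m


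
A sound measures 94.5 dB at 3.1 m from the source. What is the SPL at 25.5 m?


Given values:
  SPL1 = 94.5 dB, r1 = 3.1 m, r2 = 25.5 m
Formula: SPL2 = SPL1 - 20 * log10(r2 / r1)
Compute ratio: r2 / r1 = 25.5 / 3.1 = 8.2258
Compute log10: log10(8.2258) = 0.915178
Compute drop: 20 * 0.915178 = 18.3036
SPL2 = 94.5 - 18.3036 = 76.2

76.2 dB


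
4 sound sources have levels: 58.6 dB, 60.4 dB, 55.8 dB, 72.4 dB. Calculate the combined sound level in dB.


Formula: L_total = 10 * log10( sum(10^(Li/10)) )
  Source 1: 10^(58.6/10) = 724435.9601
  Source 2: 10^(60.4/10) = 1096478.1961
  Source 3: 10^(55.8/10) = 380189.3963
  Source 4: 10^(72.4/10) = 17378008.2875
Sum of linear values = 19579111.84
L_total = 10 * log10(19579111.84) = 72.92

72.92 dB


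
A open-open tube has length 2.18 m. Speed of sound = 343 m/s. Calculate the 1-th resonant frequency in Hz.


Given values:
  Tube type: open-open, L = 2.18 m, c = 343 m/s, n = 1
Formula: f_n = n * c / (2 * L)
Compute 2 * L = 2 * 2.18 = 4.36
f = 1 * 343 / 4.36
f = 78.67

78.67 Hz


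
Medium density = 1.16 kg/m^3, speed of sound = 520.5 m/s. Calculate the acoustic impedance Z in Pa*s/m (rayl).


Given values:
  rho = 1.16 kg/m^3
  c = 520.5 m/s
Formula: Z = rho * c
Z = 1.16 * 520.5
Z = 603.78

603.78 rayl


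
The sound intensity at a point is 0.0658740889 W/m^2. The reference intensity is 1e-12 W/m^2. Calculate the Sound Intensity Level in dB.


Given values:
  I = 0.0658740889 W/m^2
  I_ref = 1e-12 W/m^2
Formula: SIL = 10 * log10(I / I_ref)
Compute ratio: I / I_ref = 65874088900
Compute log10: log10(65874088900) = 10.818715
Multiply: SIL = 10 * 10.818715 = 108.19

108.19 dB


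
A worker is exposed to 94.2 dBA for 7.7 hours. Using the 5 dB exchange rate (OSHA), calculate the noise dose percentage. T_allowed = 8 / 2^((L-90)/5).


Given values:
  L = 94.2 dBA, T = 7.7 hours
Formula: T_allowed = 8 / 2^((L - 90) / 5)
Compute exponent: (94.2 - 90) / 5 = 0.84
Compute 2^(0.84) = 1.79005
T_allowed = 8 / 1.79005 = 4.469149 hours
Dose = (T / T_allowed) * 100
Dose = (7.7 / 4.469149) * 100 = 172.29

172.29 %


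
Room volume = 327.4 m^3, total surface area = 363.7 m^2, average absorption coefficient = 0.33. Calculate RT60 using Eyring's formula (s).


Given values:
  V = 327.4 m^3, S = 363.7 m^2, alpha = 0.33
Formula: RT60 = 0.161 * V / (-S * ln(1 - alpha))
Compute ln(1 - 0.33) = ln(0.67) = -0.400478
Denominator: -363.7 * -0.400478 = 145.6538
Numerator: 0.161 * 327.4 = 52.7114
RT60 = 52.7114 / 145.6538 = 0.362

0.362 s


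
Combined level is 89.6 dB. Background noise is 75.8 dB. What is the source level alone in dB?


Given values:
  L_total = 89.6 dB, L_bg = 75.8 dB
Formula: L_source = 10 * log10(10^(L_total/10) - 10^(L_bg/10))
Convert to linear:
  10^(89.6/10) = 912010839.3559
  10^(75.8/10) = 38018939.6321
Difference: 912010839.3559 - 38018939.6321 = 873991899.7238
L_source = 10 * log10(873991899.7238) = 89.42

89.42 dB


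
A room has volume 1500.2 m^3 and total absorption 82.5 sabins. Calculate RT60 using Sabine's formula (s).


Given values:
  V = 1500.2 m^3
  A = 82.5 sabins
Formula: RT60 = 0.161 * V / A
Numerator: 0.161 * 1500.2 = 241.5322
RT60 = 241.5322 / 82.5 = 2.928

2.928 s


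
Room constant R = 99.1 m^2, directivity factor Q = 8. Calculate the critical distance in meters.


Given values:
  R = 99.1 m^2, Q = 8
Formula: d_c = 0.141 * sqrt(Q * R)
Compute Q * R = 8 * 99.1 = 792.8
Compute sqrt(792.8) = 28.1567
d_c = 0.141 * 28.1567 = 3.97

3.97 m


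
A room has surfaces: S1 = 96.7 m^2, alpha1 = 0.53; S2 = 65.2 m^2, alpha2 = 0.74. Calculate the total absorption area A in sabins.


Given surfaces:
  Surface 1: 96.7 * 0.53 = 51.251
  Surface 2: 65.2 * 0.74 = 48.248
Formula: A = sum(Si * alpha_i)
A = 51.251 + 48.248
A = 99.5

99.5 sabins


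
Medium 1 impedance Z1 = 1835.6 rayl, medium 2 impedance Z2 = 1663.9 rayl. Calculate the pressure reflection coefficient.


Given values:
  Z1 = 1835.6 rayl, Z2 = 1663.9 rayl
Formula: R = (Z2 - Z1) / (Z2 + Z1)
Numerator: Z2 - Z1 = 1663.9 - 1835.6 = -171.7
Denominator: Z2 + Z1 = 1663.9 + 1835.6 = 3499.5
R = -171.7 / 3499.5 = -0.0491

-0.0491


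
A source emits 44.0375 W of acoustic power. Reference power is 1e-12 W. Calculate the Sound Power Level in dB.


Given values:
  W = 44.0375 W
  W_ref = 1e-12 W
Formula: SWL = 10 * log10(W / W_ref)
Compute ratio: W / W_ref = 44037500000000
Compute log10: log10(44037500000000) = 13.643823
Multiply: SWL = 10 * 13.643823 = 136.44

136.44 dB


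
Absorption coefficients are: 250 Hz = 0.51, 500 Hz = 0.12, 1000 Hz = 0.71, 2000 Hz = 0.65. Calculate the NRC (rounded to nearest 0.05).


Given values:
  a_250 = 0.51, a_500 = 0.12
  a_1000 = 0.71, a_2000 = 0.65
Formula: NRC = (a250 + a500 + a1000 + a2000) / 4
Sum = 0.51 + 0.12 + 0.71 + 0.65 = 1.99
NRC = 1.99 / 4 = 0.4975
Rounded to nearest 0.05: 0.5

0.5


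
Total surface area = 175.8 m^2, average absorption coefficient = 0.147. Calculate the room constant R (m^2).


Given values:
  S = 175.8 m^2, alpha = 0.147
Formula: R = S * alpha / (1 - alpha)
Numerator: 175.8 * 0.147 = 25.8426
Denominator: 1 - 0.147 = 0.853
R = 25.8426 / 0.853 = 30.3

30.3 m^2


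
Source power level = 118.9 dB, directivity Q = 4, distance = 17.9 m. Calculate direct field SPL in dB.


Given values:
  Lw = 118.9 dB, Q = 4, r = 17.9 m
Formula: SPL = Lw + 10 * log10(Q / (4 * pi * r^2))
Compute 4 * pi * r^2 = 4 * pi * 17.9^2 = 4026.3908
Compute Q / denom = 4 / 4026.3908 = 0.00099345
Compute 10 * log10(0.00099345) = -30.0285
SPL = 118.9 + (-30.0285) = 88.87

88.87 dB


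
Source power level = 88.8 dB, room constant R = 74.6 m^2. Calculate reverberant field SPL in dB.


Given values:
  Lw = 88.8 dB, R = 74.6 m^2
Formula: SPL = Lw + 10 * log10(4 / R)
Compute 4 / R = 4 / 74.6 = 0.053619
Compute 10 * log10(0.053619) = -12.7068
SPL = 88.8 + (-12.7068) = 76.09

76.09 dB


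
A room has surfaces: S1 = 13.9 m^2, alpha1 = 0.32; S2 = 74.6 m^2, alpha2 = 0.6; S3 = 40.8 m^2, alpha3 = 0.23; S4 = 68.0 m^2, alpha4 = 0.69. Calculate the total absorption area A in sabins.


Given surfaces:
  Surface 1: 13.9 * 0.32 = 4.448
  Surface 2: 74.6 * 0.6 = 44.76
  Surface 3: 40.8 * 0.23 = 9.384
  Surface 4: 68.0 * 0.69 = 46.92
Formula: A = sum(Si * alpha_i)
A = 4.448 + 44.76 + 9.384 + 46.92
A = 105.51

105.51 sabins


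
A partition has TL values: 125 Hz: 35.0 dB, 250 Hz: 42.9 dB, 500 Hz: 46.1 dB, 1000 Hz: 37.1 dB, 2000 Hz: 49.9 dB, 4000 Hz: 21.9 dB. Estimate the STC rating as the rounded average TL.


Given TL values at each frequency:
  125 Hz: 35.0 dB
  250 Hz: 42.9 dB
  500 Hz: 46.1 dB
  1000 Hz: 37.1 dB
  2000 Hz: 49.9 dB
  4000 Hz: 21.9 dB
Formula: STC ~ round(average of TL values)
Sum = 35.0 + 42.9 + 46.1 + 37.1 + 49.9 + 21.9 = 232.9
Average = 232.9 / 6 = 38.82
Rounded: 39

39


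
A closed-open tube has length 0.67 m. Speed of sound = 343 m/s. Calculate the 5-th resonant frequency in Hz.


Given values:
  Tube type: closed-open, L = 0.67 m, c = 343 m/s, n = 5
Formula: f_n = (2n - 1) * c / (4 * L)
Compute 2n - 1 = 2*5 - 1 = 9
Compute 4 * L = 4 * 0.67 = 2.68
f = 9 * 343 / 2.68
f = 1151.87

1151.87 Hz


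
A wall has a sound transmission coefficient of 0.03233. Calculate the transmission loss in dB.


Given values:
  tau = 0.03233
Formula: TL = 10 * log10(1 / tau)
Compute 1 / tau = 1 / 0.03233 = 30.931
Compute log10(30.931) = 1.490394
TL = 10 * 1.490394 = 14.9

14.9 dB


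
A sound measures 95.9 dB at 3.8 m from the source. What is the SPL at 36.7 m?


Given values:
  SPL1 = 95.9 dB, r1 = 3.8 m, r2 = 36.7 m
Formula: SPL2 = SPL1 - 20 * log10(r2 / r1)
Compute ratio: r2 / r1 = 36.7 / 3.8 = 9.6579
Compute log10: log10(9.6579) = 0.984883
Compute drop: 20 * 0.984883 = 19.6977
SPL2 = 95.9 - 19.6977 = 76.2

76.2 dB


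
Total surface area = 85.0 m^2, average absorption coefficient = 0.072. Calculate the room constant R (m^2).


Given values:
  S = 85.0 m^2, alpha = 0.072
Formula: R = S * alpha / (1 - alpha)
Numerator: 85.0 * 0.072 = 6.12
Denominator: 1 - 0.072 = 0.928
R = 6.12 / 0.928 = 6.59

6.59 m^2


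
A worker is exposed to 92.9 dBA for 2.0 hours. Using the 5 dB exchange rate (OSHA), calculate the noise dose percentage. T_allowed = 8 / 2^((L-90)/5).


Given values:
  L = 92.9 dBA, T = 2.0 hours
Formula: T_allowed = 8 / 2^((L - 90) / 5)
Compute exponent: (92.9 - 90) / 5 = 0.58
Compute 2^(0.58) = 1.494849
T_allowed = 8 / 1.494849 = 5.351711 hours
Dose = (T / T_allowed) * 100
Dose = (2.0 / 5.351711) * 100 = 37.37

37.37 %


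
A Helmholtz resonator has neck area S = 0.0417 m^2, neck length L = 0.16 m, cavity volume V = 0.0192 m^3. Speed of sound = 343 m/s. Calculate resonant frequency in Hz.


Given values:
  S = 0.0417 m^2, L = 0.16 m, V = 0.0192 m^3, c = 343 m/s
Formula: f = (c / (2*pi)) * sqrt(S / (V * L))
Compute V * L = 0.0192 * 0.16 = 0.003072
Compute S / (V * L) = 0.0417 / 0.003072 = 13.5742
Compute sqrt(13.5742) = 3.684318
Compute c / (2*pi) = 343 / 6.283185 = 54.590148
f = 54.590148 * 3.684318 = 201.13

201.13 Hz


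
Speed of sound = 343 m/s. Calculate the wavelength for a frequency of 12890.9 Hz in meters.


Given values:
  c = 343 m/s, f = 12890.9 Hz
Formula: lambda = c / f
lambda = 343 / 12890.9
lambda = 0.0266

0.0266 m


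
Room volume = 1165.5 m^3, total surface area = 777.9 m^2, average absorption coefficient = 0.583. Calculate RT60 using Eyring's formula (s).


Given values:
  V = 1165.5 m^3, S = 777.9 m^2, alpha = 0.583
Formula: RT60 = 0.161 * V / (-S * ln(1 - alpha))
Compute ln(1 - 0.583) = ln(0.417) = -0.874669
Denominator: -777.9 * -0.874669 = 680.405
Numerator: 0.161 * 1165.5 = 187.6455
RT60 = 187.6455 / 680.405 = 0.276

0.276 s


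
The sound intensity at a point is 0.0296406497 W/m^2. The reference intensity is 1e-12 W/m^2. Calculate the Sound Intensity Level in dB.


Given values:
  I = 0.0296406497 W/m^2
  I_ref = 1e-12 W/m^2
Formula: SIL = 10 * log10(I / I_ref)
Compute ratio: I / I_ref = 29640649700
Compute log10: log10(29640649700) = 10.471888
Multiply: SIL = 10 * 10.471888 = 104.72

104.72 dB


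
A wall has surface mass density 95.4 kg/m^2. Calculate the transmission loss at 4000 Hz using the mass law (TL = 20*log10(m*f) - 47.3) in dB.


Given values:
  m = 95.4 kg/m^2, f = 4000 Hz
Formula: TL = 20 * log10(m * f) - 47.3
Compute m * f = 95.4 * 4000 = 381600.0
Compute log10(381600.0) = 5.581608
Compute 20 * 5.581608 = 111.6322
TL = 111.6322 - 47.3 = 64.33

64.33 dB


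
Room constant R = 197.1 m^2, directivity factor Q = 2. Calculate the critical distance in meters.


Given values:
  R = 197.1 m^2, Q = 2
Formula: d_c = 0.141 * sqrt(Q * R)
Compute Q * R = 2 * 197.1 = 394.2
Compute sqrt(394.2) = 19.8545
d_c = 0.141 * 19.8545 = 2.799

2.799 m


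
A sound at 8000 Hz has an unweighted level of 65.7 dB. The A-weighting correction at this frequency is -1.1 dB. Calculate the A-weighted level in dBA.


Given values:
  SPL = 65.7 dB
  A-weighting at 8000 Hz = -1.1 dB
Formula: L_A = SPL + A_weight
L_A = 65.7 + (-1.1)
L_A = 64.6

64.6 dBA


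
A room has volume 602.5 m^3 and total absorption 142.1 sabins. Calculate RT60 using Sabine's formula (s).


Given values:
  V = 602.5 m^3
  A = 142.1 sabins
Formula: RT60 = 0.161 * V / A
Numerator: 0.161 * 602.5 = 97.0025
RT60 = 97.0025 / 142.1 = 0.683

0.683 s


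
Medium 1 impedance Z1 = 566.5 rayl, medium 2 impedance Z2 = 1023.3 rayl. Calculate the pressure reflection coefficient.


Given values:
  Z1 = 566.5 rayl, Z2 = 1023.3 rayl
Formula: R = (Z2 - Z1) / (Z2 + Z1)
Numerator: Z2 - Z1 = 1023.3 - 566.5 = 456.8
Denominator: Z2 + Z1 = 1023.3 + 566.5 = 1589.8
R = 456.8 / 1589.8 = 0.2873

0.2873


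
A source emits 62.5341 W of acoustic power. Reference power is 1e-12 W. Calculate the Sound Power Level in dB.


Given values:
  W = 62.5341 W
  W_ref = 1e-12 W
Formula: SWL = 10 * log10(W / W_ref)
Compute ratio: W / W_ref = 62534100000000
Compute log10: log10(62534100000000) = 13.796117
Multiply: SWL = 10 * 13.796117 = 137.96

137.96 dB


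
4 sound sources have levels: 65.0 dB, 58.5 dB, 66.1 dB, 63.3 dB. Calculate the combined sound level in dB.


Formula: L_total = 10 * log10( sum(10^(Li/10)) )
  Source 1: 10^(65.0/10) = 3162277.6602
  Source 2: 10^(58.5/10) = 707945.7844
  Source 3: 10^(66.1/10) = 4073802.778
  Source 4: 10^(63.3/10) = 2137962.0895
Sum of linear values = 10081988.3121
L_total = 10 * log10(10081988.3121) = 70.04

70.04 dB


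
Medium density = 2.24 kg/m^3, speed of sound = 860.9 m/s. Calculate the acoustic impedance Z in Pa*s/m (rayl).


Given values:
  rho = 2.24 kg/m^3
  c = 860.9 m/s
Formula: Z = rho * c
Z = 2.24 * 860.9
Z = 1928.42

1928.42 rayl


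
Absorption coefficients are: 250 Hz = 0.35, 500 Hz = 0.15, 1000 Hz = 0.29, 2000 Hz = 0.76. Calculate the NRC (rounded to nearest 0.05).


Given values:
  a_250 = 0.35, a_500 = 0.15
  a_1000 = 0.29, a_2000 = 0.76
Formula: NRC = (a250 + a500 + a1000 + a2000) / 4
Sum = 0.35 + 0.15 + 0.29 + 0.76 = 1.55
NRC = 1.55 / 4 = 0.3875
Rounded to nearest 0.05: 0.4

0.4


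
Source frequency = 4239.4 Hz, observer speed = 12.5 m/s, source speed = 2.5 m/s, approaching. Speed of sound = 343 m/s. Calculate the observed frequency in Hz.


Given values:
  f_s = 4239.4 Hz, v_o = 12.5 m/s, v_s = 2.5 m/s
  Direction: approaching
Formula: f_o = f_s * (c + v_o) / (c - v_s)
Numerator: c + v_o = 343 + 12.5 = 355.5
Denominator: c - v_s = 343 - 2.5 = 340.5
f_o = 4239.4 * 355.5 / 340.5 = 4426.16

4426.16 Hz


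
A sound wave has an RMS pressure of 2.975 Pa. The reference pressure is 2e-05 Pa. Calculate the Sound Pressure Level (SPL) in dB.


Given values:
  p = 2.975 Pa
  p_ref = 2e-05 Pa
Formula: SPL = 20 * log10(p / p_ref)
Compute ratio: p / p_ref = 2.975 / 2e-05 = 148750
Compute log10: log10(148750) = 5.172457
Multiply: SPL = 20 * 5.172457 = 103.45

103.45 dB


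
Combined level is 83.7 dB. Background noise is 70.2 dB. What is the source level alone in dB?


Given values:
  L_total = 83.7 dB, L_bg = 70.2 dB
Formula: L_source = 10 * log10(10^(L_total/10) - 10^(L_bg/10))
Convert to linear:
  10^(83.7/10) = 234422881.532
  10^(70.2/10) = 10471285.4805
Difference: 234422881.532 - 10471285.4805 = 223951596.0515
L_source = 10 * log10(223951596.0515) = 83.5

83.5 dB


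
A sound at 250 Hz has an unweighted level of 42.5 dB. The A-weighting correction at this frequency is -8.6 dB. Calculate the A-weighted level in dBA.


Given values:
  SPL = 42.5 dB
  A-weighting at 250 Hz = -8.6 dB
Formula: L_A = SPL + A_weight
L_A = 42.5 + (-8.6)
L_A = 33.9

33.9 dBA


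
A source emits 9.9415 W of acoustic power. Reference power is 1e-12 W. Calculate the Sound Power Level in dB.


Given values:
  W = 9.9415 W
  W_ref = 1e-12 W
Formula: SWL = 10 * log10(W / W_ref)
Compute ratio: W / W_ref = 9941500000000
Compute log10: log10(9941500000000) = 12.997452
Multiply: SWL = 10 * 12.997452 = 129.97

129.97 dB


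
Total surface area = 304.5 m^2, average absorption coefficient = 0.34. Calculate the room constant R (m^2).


Given values:
  S = 304.5 m^2, alpha = 0.34
Formula: R = S * alpha / (1 - alpha)
Numerator: 304.5 * 0.34 = 103.53
Denominator: 1 - 0.34 = 0.66
R = 103.53 / 0.66 = 156.86

156.86 m^2


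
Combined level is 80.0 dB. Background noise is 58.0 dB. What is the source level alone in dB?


Given values:
  L_total = 80.0 dB, L_bg = 58.0 dB
Formula: L_source = 10 * log10(10^(L_total/10) - 10^(L_bg/10))
Convert to linear:
  10^(80.0/10) = 100000000.0
  10^(58.0/10) = 630957.3445
Difference: 100000000.0 - 630957.3445 = 99369042.6555
L_source = 10 * log10(99369042.6555) = 79.97

79.97 dB


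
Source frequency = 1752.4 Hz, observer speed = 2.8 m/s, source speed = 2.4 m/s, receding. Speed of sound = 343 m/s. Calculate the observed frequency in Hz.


Given values:
  f_s = 1752.4 Hz, v_o = 2.8 m/s, v_s = 2.4 m/s
  Direction: receding
Formula: f_o = f_s * (c - v_o) / (c + v_s)
Numerator: c - v_o = 343 - 2.8 = 340.2
Denominator: c + v_s = 343 + 2.4 = 345.4
f_o = 1752.4 * 340.2 / 345.4 = 1726.02

1726.02 Hz


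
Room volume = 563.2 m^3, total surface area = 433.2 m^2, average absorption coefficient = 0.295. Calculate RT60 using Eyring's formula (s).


Given values:
  V = 563.2 m^3, S = 433.2 m^2, alpha = 0.295
Formula: RT60 = 0.161 * V / (-S * ln(1 - alpha))
Compute ln(1 - 0.295) = ln(0.705) = -0.349557
Denominator: -433.2 * -0.349557 = 151.4281
Numerator: 0.161 * 563.2 = 90.6752
RT60 = 90.6752 / 151.4281 = 0.599

0.599 s


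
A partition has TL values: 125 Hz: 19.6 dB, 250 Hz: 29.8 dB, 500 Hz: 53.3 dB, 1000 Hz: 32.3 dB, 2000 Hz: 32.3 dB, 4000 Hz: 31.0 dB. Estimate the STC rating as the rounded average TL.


Given TL values at each frequency:
  125 Hz: 19.6 dB
  250 Hz: 29.8 dB
  500 Hz: 53.3 dB
  1000 Hz: 32.3 dB
  2000 Hz: 32.3 dB
  4000 Hz: 31.0 dB
Formula: STC ~ round(average of TL values)
Sum = 19.6 + 29.8 + 53.3 + 32.3 + 32.3 + 31.0 = 198.3
Average = 198.3 / 6 = 33.05
Rounded: 33

33


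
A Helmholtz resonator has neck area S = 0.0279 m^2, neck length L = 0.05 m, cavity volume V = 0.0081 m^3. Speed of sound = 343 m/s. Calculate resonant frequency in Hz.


Given values:
  S = 0.0279 m^2, L = 0.05 m, V = 0.0081 m^3, c = 343 m/s
Formula: f = (c / (2*pi)) * sqrt(S / (V * L))
Compute V * L = 0.0081 * 0.05 = 0.000405
Compute S / (V * L) = 0.0279 / 0.000405 = 68.8889
Compute sqrt(68.8889) = 8.299934
Compute c / (2*pi) = 343 / 6.283185 = 54.590148
f = 54.590148 * 8.299934 = 453.09

453.09 Hz


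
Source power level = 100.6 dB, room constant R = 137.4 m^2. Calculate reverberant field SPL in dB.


Given values:
  Lw = 100.6 dB, R = 137.4 m^2
Formula: SPL = Lw + 10 * log10(4 / R)
Compute 4 / R = 4 / 137.4 = 0.029112
Compute 10 * log10(0.029112) = -15.3593
SPL = 100.6 + (-15.3593) = 85.24

85.24 dB


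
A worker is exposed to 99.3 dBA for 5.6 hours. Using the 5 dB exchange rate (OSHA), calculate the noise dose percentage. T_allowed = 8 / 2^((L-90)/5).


Given values:
  L = 99.3 dBA, T = 5.6 hours
Formula: T_allowed = 8 / 2^((L - 90) / 5)
Compute exponent: (99.3 - 90) / 5 = 1.86
Compute 2^(1.86) = 3.630077
T_allowed = 8 / 3.630077 = 2.20381 hours
Dose = (T / T_allowed) * 100
Dose = (5.6 / 2.20381) * 100 = 254.11

254.11 %


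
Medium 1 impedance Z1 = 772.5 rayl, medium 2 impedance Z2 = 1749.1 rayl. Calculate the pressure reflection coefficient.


Given values:
  Z1 = 772.5 rayl, Z2 = 1749.1 rayl
Formula: R = (Z2 - Z1) / (Z2 + Z1)
Numerator: Z2 - Z1 = 1749.1 - 772.5 = 976.6
Denominator: Z2 + Z1 = 1749.1 + 772.5 = 2521.6
R = 976.6 / 2521.6 = 0.3873

0.3873


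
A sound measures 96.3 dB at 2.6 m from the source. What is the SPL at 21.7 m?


Given values:
  SPL1 = 96.3 dB, r1 = 2.6 m, r2 = 21.7 m
Formula: SPL2 = SPL1 - 20 * log10(r2 / r1)
Compute ratio: r2 / r1 = 21.7 / 2.6 = 8.3462
Compute log10: log10(8.3462) = 0.921489
Compute drop: 20 * 0.921489 = 18.4298
SPL2 = 96.3 - 18.4298 = 77.87

77.87 dB


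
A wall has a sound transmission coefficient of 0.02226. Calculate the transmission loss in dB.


Given values:
  tau = 0.02226
Formula: TL = 10 * log10(1 / tau)
Compute 1 / tau = 1 / 0.02226 = 44.9236
Compute log10(44.9236) = 1.652475
TL = 10 * 1.652475 = 16.52

16.52 dB


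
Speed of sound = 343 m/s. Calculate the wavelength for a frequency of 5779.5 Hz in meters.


Given values:
  c = 343 m/s, f = 5779.5 Hz
Formula: lambda = c / f
lambda = 343 / 5779.5
lambda = 0.0593

0.0593 m


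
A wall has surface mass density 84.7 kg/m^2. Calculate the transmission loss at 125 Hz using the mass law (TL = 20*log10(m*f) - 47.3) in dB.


Given values:
  m = 84.7 kg/m^2, f = 125 Hz
Formula: TL = 20 * log10(m * f) - 47.3
Compute m * f = 84.7 * 125 = 10587.5
Compute log10(10587.5) = 4.024793
Compute 20 * 4.024793 = 80.4959
TL = 80.4959 - 47.3 = 33.2

33.2 dB


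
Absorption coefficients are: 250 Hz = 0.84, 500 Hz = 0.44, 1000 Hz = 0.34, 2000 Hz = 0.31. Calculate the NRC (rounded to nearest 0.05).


Given values:
  a_250 = 0.84, a_500 = 0.44
  a_1000 = 0.34, a_2000 = 0.31
Formula: NRC = (a250 + a500 + a1000 + a2000) / 4
Sum = 0.84 + 0.44 + 0.34 + 0.31 = 1.93
NRC = 1.93 / 4 = 0.4825
Rounded to nearest 0.05: 0.5

0.5


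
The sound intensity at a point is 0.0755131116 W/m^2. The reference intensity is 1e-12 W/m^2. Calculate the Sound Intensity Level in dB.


Given values:
  I = 0.0755131116 W/m^2
  I_ref = 1e-12 W/m^2
Formula: SIL = 10 * log10(I / I_ref)
Compute ratio: I / I_ref = 75513111600
Compute log10: log10(75513111600) = 10.878022
Multiply: SIL = 10 * 10.878022 = 108.78

108.78 dB


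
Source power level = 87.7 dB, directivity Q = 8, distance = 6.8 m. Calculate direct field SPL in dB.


Given values:
  Lw = 87.7 dB, Q = 8, r = 6.8 m
Formula: SPL = Lw + 10 * log10(Q / (4 * pi * r^2))
Compute 4 * pi * r^2 = 4 * pi * 6.8^2 = 581.069
Compute Q / denom = 8 / 581.069 = 0.01376773
Compute 10 * log10(0.01376773) = -18.6114
SPL = 87.7 + (-18.6114) = 69.09

69.09 dB


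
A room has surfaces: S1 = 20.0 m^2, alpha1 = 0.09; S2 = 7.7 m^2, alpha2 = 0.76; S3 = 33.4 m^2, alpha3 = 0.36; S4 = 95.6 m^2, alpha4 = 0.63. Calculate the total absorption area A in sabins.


Given surfaces:
  Surface 1: 20.0 * 0.09 = 1.8
  Surface 2: 7.7 * 0.76 = 5.852
  Surface 3: 33.4 * 0.36 = 12.024
  Surface 4: 95.6 * 0.63 = 60.228
Formula: A = sum(Si * alpha_i)
A = 1.8 + 5.852 + 12.024 + 60.228
A = 79.9

79.9 sabins


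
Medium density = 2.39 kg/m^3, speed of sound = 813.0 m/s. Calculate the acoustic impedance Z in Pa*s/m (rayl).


Given values:
  rho = 2.39 kg/m^3
  c = 813.0 m/s
Formula: Z = rho * c
Z = 2.39 * 813.0
Z = 1943.07

1943.07 rayl


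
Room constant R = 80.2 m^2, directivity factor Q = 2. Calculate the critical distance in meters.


Given values:
  R = 80.2 m^2, Q = 2
Formula: d_c = 0.141 * sqrt(Q * R)
Compute Q * R = 2 * 80.2 = 160.4
Compute sqrt(160.4) = 12.6649
d_c = 0.141 * 12.6649 = 1.786

1.786 m


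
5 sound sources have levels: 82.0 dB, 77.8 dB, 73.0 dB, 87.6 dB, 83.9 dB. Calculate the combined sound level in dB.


Formula: L_total = 10 * log10( sum(10^(Li/10)) )
  Source 1: 10^(82.0/10) = 158489319.2461
  Source 2: 10^(77.8/10) = 60255958.6074
  Source 3: 10^(73.0/10) = 19952623.1497
  Source 4: 10^(87.6/10) = 575439937.3372
  Source 5: 10^(83.9/10) = 245470891.5685
Sum of linear values = 1059608729.9089
L_total = 10 * log10(1059608729.9089) = 90.25

90.25 dB


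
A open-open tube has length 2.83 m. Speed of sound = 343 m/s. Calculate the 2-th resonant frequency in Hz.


Given values:
  Tube type: open-open, L = 2.83 m, c = 343 m/s, n = 2
Formula: f_n = n * c / (2 * L)
Compute 2 * L = 2 * 2.83 = 5.66
f = 2 * 343 / 5.66
f = 121.2

121.2 Hz


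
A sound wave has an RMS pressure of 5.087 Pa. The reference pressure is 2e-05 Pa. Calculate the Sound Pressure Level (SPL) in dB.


Given values:
  p = 5.087 Pa
  p_ref = 2e-05 Pa
Formula: SPL = 20 * log10(p / p_ref)
Compute ratio: p / p_ref = 5.087 / 2e-05 = 254350
Compute log10: log10(254350) = 5.405432
Multiply: SPL = 20 * 5.405432 = 108.11

108.11 dB


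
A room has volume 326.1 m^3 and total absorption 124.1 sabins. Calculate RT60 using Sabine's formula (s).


Given values:
  V = 326.1 m^3
  A = 124.1 sabins
Formula: RT60 = 0.161 * V / A
Numerator: 0.161 * 326.1 = 52.5021
RT60 = 52.5021 / 124.1 = 0.423

0.423 s


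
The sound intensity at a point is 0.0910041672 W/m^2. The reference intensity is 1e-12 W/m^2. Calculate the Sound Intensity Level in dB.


Given values:
  I = 0.0910041672 W/m^2
  I_ref = 1e-12 W/m^2
Formula: SIL = 10 * log10(I / I_ref)
Compute ratio: I / I_ref = 91004167200
Compute log10: log10(91004167200) = 10.959061
Multiply: SIL = 10 * 10.959061 = 109.59

109.59 dB


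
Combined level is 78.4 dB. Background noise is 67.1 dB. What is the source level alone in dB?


Given values:
  L_total = 78.4 dB, L_bg = 67.1 dB
Formula: L_source = 10 * log10(10^(L_total/10) - 10^(L_bg/10))
Convert to linear:
  10^(78.4/10) = 69183097.0919
  10^(67.1/10) = 5128613.8399
Difference: 69183097.0919 - 5128613.8399 = 64054483.252
L_source = 10 * log10(64054483.252) = 78.07

78.07 dB


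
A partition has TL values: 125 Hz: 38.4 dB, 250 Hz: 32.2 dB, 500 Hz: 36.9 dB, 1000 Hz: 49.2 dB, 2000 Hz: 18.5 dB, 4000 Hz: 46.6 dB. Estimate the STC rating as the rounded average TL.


Given TL values at each frequency:
  125 Hz: 38.4 dB
  250 Hz: 32.2 dB
  500 Hz: 36.9 dB
  1000 Hz: 49.2 dB
  2000 Hz: 18.5 dB
  4000 Hz: 46.6 dB
Formula: STC ~ round(average of TL values)
Sum = 38.4 + 32.2 + 36.9 + 49.2 + 18.5 + 46.6 = 221.8
Average = 221.8 / 6 = 36.97
Rounded: 37

37


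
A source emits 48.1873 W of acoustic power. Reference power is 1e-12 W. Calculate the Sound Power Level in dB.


Given values:
  W = 48.1873 W
  W_ref = 1e-12 W
Formula: SWL = 10 * log10(W / W_ref)
Compute ratio: W / W_ref = 48187300000000
Compute log10: log10(48187300000000) = 13.682933
Multiply: SWL = 10 * 13.682933 = 136.83

136.83 dB


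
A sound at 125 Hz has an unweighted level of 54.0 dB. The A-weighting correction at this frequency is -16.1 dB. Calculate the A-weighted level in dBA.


Given values:
  SPL = 54.0 dB
  A-weighting at 125 Hz = -16.1 dB
Formula: L_A = SPL + A_weight
L_A = 54.0 + (-16.1)
L_A = 37.9

37.9 dBA


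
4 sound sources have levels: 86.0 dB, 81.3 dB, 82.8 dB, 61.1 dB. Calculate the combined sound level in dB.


Formula: L_total = 10 * log10( sum(10^(Li/10)) )
  Source 1: 10^(86.0/10) = 398107170.5535
  Source 2: 10^(81.3/10) = 134896288.2592
  Source 3: 10^(82.8/10) = 190546071.7963
  Source 4: 10^(61.1/10) = 1288249.5517
Sum of linear values = 724837780.1607
L_total = 10 * log10(724837780.1607) = 88.6

88.6 dB


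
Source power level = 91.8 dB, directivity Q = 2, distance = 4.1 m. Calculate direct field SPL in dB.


Given values:
  Lw = 91.8 dB, Q = 2, r = 4.1 m
Formula: SPL = Lw + 10 * log10(Q / (4 * pi * r^2))
Compute 4 * pi * r^2 = 4 * pi * 4.1^2 = 211.2407
Compute Q / denom = 2 / 211.2407 = 0.00946787
Compute 10 * log10(0.00946787) = -20.2375
SPL = 91.8 + (-20.2375) = 71.56

71.56 dB


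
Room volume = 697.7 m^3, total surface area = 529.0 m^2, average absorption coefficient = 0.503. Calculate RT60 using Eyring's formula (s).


Given values:
  V = 697.7 m^3, S = 529.0 m^2, alpha = 0.503
Formula: RT60 = 0.161 * V / (-S * ln(1 - alpha))
Compute ln(1 - 0.503) = ln(0.497) = -0.699165
Denominator: -529.0 * -0.699165 = 369.8583
Numerator: 0.161 * 697.7 = 112.3297
RT60 = 112.3297 / 369.8583 = 0.304

0.304 s


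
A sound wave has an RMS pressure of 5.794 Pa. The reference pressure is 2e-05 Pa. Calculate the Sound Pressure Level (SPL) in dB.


Given values:
  p = 5.794 Pa
  p_ref = 2e-05 Pa
Formula: SPL = 20 * log10(p / p_ref)
Compute ratio: p / p_ref = 5.794 / 2e-05 = 289700
Compute log10: log10(289700) = 5.461948
Multiply: SPL = 20 * 5.461948 = 109.24

109.24 dB


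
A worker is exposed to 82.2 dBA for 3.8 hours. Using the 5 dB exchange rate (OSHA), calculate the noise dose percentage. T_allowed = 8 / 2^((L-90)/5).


Given values:
  L = 82.2 dBA, T = 3.8 hours
Formula: T_allowed = 8 / 2^((L - 90) / 5)
Compute exponent: (82.2 - 90) / 5 = -1.56
Compute 2^(-1.56) = 0.339151
T_allowed = 8 / 0.339151 = 23.588313 hours
Dose = (T / T_allowed) * 100
Dose = (3.8 / 23.588313) * 100 = 16.11

16.11 %


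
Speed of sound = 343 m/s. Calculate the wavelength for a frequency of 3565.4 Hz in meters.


Given values:
  c = 343 m/s, f = 3565.4 Hz
Formula: lambda = c / f
lambda = 343 / 3565.4
lambda = 0.0962

0.0962 m


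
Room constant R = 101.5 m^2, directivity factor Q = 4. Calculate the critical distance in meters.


Given values:
  R = 101.5 m^2, Q = 4
Formula: d_c = 0.141 * sqrt(Q * R)
Compute Q * R = 4 * 101.5 = 406.0
Compute sqrt(406.0) = 20.1494
d_c = 0.141 * 20.1494 = 2.841

2.841 m


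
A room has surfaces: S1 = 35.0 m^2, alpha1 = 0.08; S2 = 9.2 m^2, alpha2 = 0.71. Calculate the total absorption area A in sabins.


Given surfaces:
  Surface 1: 35.0 * 0.08 = 2.8
  Surface 2: 9.2 * 0.71 = 6.532
Formula: A = sum(Si * alpha_i)
A = 2.8 + 6.532
A = 9.33

9.33 sabins


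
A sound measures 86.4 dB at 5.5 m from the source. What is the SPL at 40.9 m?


Given values:
  SPL1 = 86.4 dB, r1 = 5.5 m, r2 = 40.9 m
Formula: SPL2 = SPL1 - 20 * log10(r2 / r1)
Compute ratio: r2 / r1 = 40.9 / 5.5 = 7.4364
Compute log10: log10(7.4364) = 0.871363
Compute drop: 20 * 0.871363 = 17.4273
SPL2 = 86.4 - 17.4273 = 68.97

68.97 dB


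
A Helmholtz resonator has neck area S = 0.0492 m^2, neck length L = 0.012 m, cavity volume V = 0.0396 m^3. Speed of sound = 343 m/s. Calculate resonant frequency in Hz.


Given values:
  S = 0.0492 m^2, L = 0.012 m, V = 0.0396 m^3, c = 343 m/s
Formula: f = (c / (2*pi)) * sqrt(S / (V * L))
Compute V * L = 0.0396 * 0.012 = 0.0004752
Compute S / (V * L) = 0.0492 / 0.0004752 = 103.5354
Compute sqrt(103.5354) = 10.175235
Compute c / (2*pi) = 343 / 6.283185 = 54.590148
f = 54.590148 * 10.175235 = 555.47

555.47 Hz


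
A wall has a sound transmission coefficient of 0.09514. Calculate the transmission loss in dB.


Given values:
  tau = 0.09514
Formula: TL = 10 * log10(1 / tau)
Compute 1 / tau = 1 / 0.09514 = 10.5108
Compute log10(10.5108) = 1.021636
TL = 10 * 1.021636 = 10.22

10.22 dB


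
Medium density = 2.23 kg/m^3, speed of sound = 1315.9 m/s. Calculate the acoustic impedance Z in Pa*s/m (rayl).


Given values:
  rho = 2.23 kg/m^3
  c = 1315.9 m/s
Formula: Z = rho * c
Z = 2.23 * 1315.9
Z = 2934.46

2934.46 rayl


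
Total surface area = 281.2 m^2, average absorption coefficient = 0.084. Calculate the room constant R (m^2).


Given values:
  S = 281.2 m^2, alpha = 0.084
Formula: R = S * alpha / (1 - alpha)
Numerator: 281.2 * 0.084 = 23.6208
Denominator: 1 - 0.084 = 0.916
R = 23.6208 / 0.916 = 25.79

25.79 m^2


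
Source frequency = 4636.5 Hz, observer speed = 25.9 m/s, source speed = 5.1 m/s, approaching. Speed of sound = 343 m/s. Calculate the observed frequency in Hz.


Given values:
  f_s = 4636.5 Hz, v_o = 25.9 m/s, v_s = 5.1 m/s
  Direction: approaching
Formula: f_o = f_s * (c + v_o) / (c - v_s)
Numerator: c + v_o = 343 + 25.9 = 368.9
Denominator: c - v_s = 343 - 5.1 = 337.9
f_o = 4636.5 * 368.9 / 337.9 = 5061.87

5061.87 Hz


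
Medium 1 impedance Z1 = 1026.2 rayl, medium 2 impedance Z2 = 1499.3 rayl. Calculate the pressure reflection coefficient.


Given values:
  Z1 = 1026.2 rayl, Z2 = 1499.3 rayl
Formula: R = (Z2 - Z1) / (Z2 + Z1)
Numerator: Z2 - Z1 = 1499.3 - 1026.2 = 473.1
Denominator: Z2 + Z1 = 1499.3 + 1026.2 = 2525.5
R = 473.1 / 2525.5 = 0.1873

0.1873


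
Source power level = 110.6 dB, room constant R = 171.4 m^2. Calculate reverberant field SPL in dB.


Given values:
  Lw = 110.6 dB, R = 171.4 m^2
Formula: SPL = Lw + 10 * log10(4 / R)
Compute 4 / R = 4 / 171.4 = 0.023337
Compute 10 * log10(0.023337) = -16.3195
SPL = 110.6 + (-16.3195) = 94.28

94.28 dB


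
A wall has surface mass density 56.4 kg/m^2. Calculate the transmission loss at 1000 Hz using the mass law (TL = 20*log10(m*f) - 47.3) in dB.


Given values:
  m = 56.4 kg/m^2, f = 1000 Hz
Formula: TL = 20 * log10(m * f) - 47.3
Compute m * f = 56.4 * 1000 = 56400.0
Compute log10(56400.0) = 4.751279
Compute 20 * 4.751279 = 95.0256
TL = 95.0256 - 47.3 = 47.73

47.73 dB


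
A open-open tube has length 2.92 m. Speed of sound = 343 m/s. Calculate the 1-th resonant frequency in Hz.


Given values:
  Tube type: open-open, L = 2.92 m, c = 343 m/s, n = 1
Formula: f_n = n * c / (2 * L)
Compute 2 * L = 2 * 2.92 = 5.84
f = 1 * 343 / 5.84
f = 58.73

58.73 Hz


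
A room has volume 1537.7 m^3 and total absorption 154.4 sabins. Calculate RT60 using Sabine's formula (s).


Given values:
  V = 1537.7 m^3
  A = 154.4 sabins
Formula: RT60 = 0.161 * V / A
Numerator: 0.161 * 1537.7 = 247.5697
RT60 = 247.5697 / 154.4 = 1.603

1.603 s


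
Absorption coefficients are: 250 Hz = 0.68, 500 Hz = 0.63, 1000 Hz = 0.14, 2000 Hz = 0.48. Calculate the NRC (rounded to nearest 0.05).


Given values:
  a_250 = 0.68, a_500 = 0.63
  a_1000 = 0.14, a_2000 = 0.48
Formula: NRC = (a250 + a500 + a1000 + a2000) / 4
Sum = 0.68 + 0.63 + 0.14 + 0.48 = 1.93
NRC = 1.93 / 4 = 0.4825
Rounded to nearest 0.05: 0.5

0.5


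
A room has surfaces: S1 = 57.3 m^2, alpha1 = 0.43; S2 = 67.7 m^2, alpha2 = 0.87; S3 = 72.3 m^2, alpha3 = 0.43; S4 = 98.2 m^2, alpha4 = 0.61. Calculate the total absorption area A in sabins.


Given surfaces:
  Surface 1: 57.3 * 0.43 = 24.639
  Surface 2: 67.7 * 0.87 = 58.899
  Surface 3: 72.3 * 0.43 = 31.089
  Surface 4: 98.2 * 0.61 = 59.902
Formula: A = sum(Si * alpha_i)
A = 24.639 + 58.899 + 31.089 + 59.902
A = 174.53

174.53 sabins


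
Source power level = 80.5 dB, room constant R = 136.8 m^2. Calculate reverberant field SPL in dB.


Given values:
  Lw = 80.5 dB, R = 136.8 m^2
Formula: SPL = Lw + 10 * log10(4 / R)
Compute 4 / R = 4 / 136.8 = 0.02924
Compute 10 * log10(0.02924) = -15.3402
SPL = 80.5 + (-15.3402) = 65.16

65.16 dB


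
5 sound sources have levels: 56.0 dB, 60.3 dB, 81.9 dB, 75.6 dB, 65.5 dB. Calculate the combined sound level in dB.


Formula: L_total = 10 * log10( sum(10^(Li/10)) )
  Source 1: 10^(56.0/10) = 398107.1706
  Source 2: 10^(60.3/10) = 1071519.3052
  Source 3: 10^(81.9/10) = 154881661.8912
  Source 4: 10^(75.6/10) = 36307805.477
  Source 5: 10^(65.5/10) = 3548133.8923
Sum of linear values = 196207227.7363
L_total = 10 * log10(196207227.7363) = 82.93

82.93 dB


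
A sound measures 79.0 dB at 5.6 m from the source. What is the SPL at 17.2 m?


Given values:
  SPL1 = 79.0 dB, r1 = 5.6 m, r2 = 17.2 m
Formula: SPL2 = SPL1 - 20 * log10(r2 / r1)
Compute ratio: r2 / r1 = 17.2 / 5.6 = 3.0714
Compute log10: log10(3.0714) = 0.487336
Compute drop: 20 * 0.487336 = 9.7467
SPL2 = 79.0 - 9.7467 = 69.25

69.25 dB


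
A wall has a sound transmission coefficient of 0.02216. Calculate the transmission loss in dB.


Given values:
  tau = 0.02216
Formula: TL = 10 * log10(1 / tau)
Compute 1 / tau = 1 / 0.02216 = 45.1264
Compute log10(45.1264) = 1.654431
TL = 10 * 1.654431 = 16.54

16.54 dB


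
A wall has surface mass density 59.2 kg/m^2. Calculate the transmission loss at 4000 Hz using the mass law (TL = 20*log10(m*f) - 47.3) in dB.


Given values:
  m = 59.2 kg/m^2, f = 4000 Hz
Formula: TL = 20 * log10(m * f) - 47.3
Compute m * f = 59.2 * 4000 = 236800.0
Compute log10(236800.0) = 5.374382
Compute 20 * 5.374382 = 107.4876
TL = 107.4876 - 47.3 = 60.19

60.19 dB


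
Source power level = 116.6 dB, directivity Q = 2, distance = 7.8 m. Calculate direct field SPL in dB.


Given values:
  Lw = 116.6 dB, Q = 2, r = 7.8 m
Formula: SPL = Lw + 10 * log10(Q / (4 * pi * r^2))
Compute 4 * pi * r^2 = 4 * pi * 7.8^2 = 764.538
Compute Q / denom = 2 / 764.538 = 0.00261596
Compute 10 * log10(0.00261596) = -25.8237
SPL = 116.6 + (-25.8237) = 90.78

90.78 dB


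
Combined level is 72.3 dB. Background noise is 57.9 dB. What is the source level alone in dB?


Given values:
  L_total = 72.3 dB, L_bg = 57.9 dB
Formula: L_source = 10 * log10(10^(L_total/10) - 10^(L_bg/10))
Convert to linear:
  10^(72.3/10) = 16982436.5246
  10^(57.9/10) = 616595.0019
Difference: 16982436.5246 - 616595.0019 = 16365841.5227
L_source = 10 * log10(16365841.5227) = 72.14

72.14 dB


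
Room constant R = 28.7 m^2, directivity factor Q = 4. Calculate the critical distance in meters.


Given values:
  R = 28.7 m^2, Q = 4
Formula: d_c = 0.141 * sqrt(Q * R)
Compute Q * R = 4 * 28.7 = 114.8
Compute sqrt(114.8) = 10.7145
d_c = 0.141 * 10.7145 = 1.511

1.511 m


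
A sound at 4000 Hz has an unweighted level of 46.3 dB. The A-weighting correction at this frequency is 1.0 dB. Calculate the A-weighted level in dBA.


Given values:
  SPL = 46.3 dB
  A-weighting at 4000 Hz = 1.0 dB
Formula: L_A = SPL + A_weight
L_A = 46.3 + (1.0)
L_A = 47.3

47.3 dBA


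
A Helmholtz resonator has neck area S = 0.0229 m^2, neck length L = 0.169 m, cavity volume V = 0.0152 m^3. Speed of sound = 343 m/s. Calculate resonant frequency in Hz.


Given values:
  S = 0.0229 m^2, L = 0.169 m, V = 0.0152 m^3, c = 343 m/s
Formula: f = (c / (2*pi)) * sqrt(S / (V * L))
Compute V * L = 0.0152 * 0.169 = 0.0025688
Compute S / (V * L) = 0.0229 / 0.0025688 = 8.9147
Compute sqrt(8.9147) = 2.985749
Compute c / (2*pi) = 343 / 6.283185 = 54.590148
f = 54.590148 * 2.985749 = 162.99

162.99 Hz


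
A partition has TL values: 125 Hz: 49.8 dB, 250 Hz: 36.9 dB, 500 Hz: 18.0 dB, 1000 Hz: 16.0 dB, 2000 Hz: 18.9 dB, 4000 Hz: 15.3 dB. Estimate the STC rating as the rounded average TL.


Given TL values at each frequency:
  125 Hz: 49.8 dB
  250 Hz: 36.9 dB
  500 Hz: 18.0 dB
  1000 Hz: 16.0 dB
  2000 Hz: 18.9 dB
  4000 Hz: 15.3 dB
Formula: STC ~ round(average of TL values)
Sum = 49.8 + 36.9 + 18.0 + 16.0 + 18.9 + 15.3 = 154.9
Average = 154.9 / 6 = 25.82
Rounded: 26

26
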